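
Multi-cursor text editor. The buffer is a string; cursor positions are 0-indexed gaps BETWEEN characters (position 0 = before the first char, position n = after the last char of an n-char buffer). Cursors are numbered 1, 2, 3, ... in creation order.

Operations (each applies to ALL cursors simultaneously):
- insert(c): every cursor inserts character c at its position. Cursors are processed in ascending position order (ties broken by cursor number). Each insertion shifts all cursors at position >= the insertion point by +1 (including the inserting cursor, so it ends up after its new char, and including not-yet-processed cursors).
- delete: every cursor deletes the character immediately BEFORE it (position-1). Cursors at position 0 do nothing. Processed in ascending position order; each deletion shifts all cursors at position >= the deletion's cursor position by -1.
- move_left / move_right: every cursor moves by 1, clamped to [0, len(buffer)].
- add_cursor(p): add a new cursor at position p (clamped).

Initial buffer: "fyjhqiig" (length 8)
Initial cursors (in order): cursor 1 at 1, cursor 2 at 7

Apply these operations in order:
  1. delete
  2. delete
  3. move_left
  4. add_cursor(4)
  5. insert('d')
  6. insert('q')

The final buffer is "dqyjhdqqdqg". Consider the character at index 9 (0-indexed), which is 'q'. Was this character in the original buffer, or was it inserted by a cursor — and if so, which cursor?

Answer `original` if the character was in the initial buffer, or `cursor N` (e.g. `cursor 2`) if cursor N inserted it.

After op 1 (delete): buffer="yjhqig" (len 6), cursors c1@0 c2@5, authorship ......
After op 2 (delete): buffer="yjhqg" (len 5), cursors c1@0 c2@4, authorship .....
After op 3 (move_left): buffer="yjhqg" (len 5), cursors c1@0 c2@3, authorship .....
After op 4 (add_cursor(4)): buffer="yjhqg" (len 5), cursors c1@0 c2@3 c3@4, authorship .....
After op 5 (insert('d')): buffer="dyjhdqdg" (len 8), cursors c1@1 c2@5 c3@7, authorship 1...2.3.
After op 6 (insert('q')): buffer="dqyjhdqqdqg" (len 11), cursors c1@2 c2@7 c3@10, authorship 11...22.33.
Authorship (.=original, N=cursor N): 1 1 . . . 2 2 . 3 3 .
Index 9: author = 3

Answer: cursor 3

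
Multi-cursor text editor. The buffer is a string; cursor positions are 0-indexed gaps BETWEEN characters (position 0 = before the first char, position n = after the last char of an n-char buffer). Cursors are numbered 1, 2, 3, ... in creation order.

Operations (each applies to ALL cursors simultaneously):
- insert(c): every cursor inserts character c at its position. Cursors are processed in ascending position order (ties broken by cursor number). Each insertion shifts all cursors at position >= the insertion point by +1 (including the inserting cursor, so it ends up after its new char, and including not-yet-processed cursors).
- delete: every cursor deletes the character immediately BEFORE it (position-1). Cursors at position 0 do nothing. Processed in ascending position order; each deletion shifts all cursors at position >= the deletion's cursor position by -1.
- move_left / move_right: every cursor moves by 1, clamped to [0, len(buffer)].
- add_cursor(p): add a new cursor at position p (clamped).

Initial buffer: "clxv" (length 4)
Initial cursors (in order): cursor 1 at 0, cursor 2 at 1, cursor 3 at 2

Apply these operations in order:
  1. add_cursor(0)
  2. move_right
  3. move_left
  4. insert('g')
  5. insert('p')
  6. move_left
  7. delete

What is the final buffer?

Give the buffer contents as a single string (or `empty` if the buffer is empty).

Answer: gpcplpxv

Derivation:
After op 1 (add_cursor(0)): buffer="clxv" (len 4), cursors c1@0 c4@0 c2@1 c3@2, authorship ....
After op 2 (move_right): buffer="clxv" (len 4), cursors c1@1 c4@1 c2@2 c3@3, authorship ....
After op 3 (move_left): buffer="clxv" (len 4), cursors c1@0 c4@0 c2@1 c3@2, authorship ....
After op 4 (insert('g')): buffer="ggcglgxv" (len 8), cursors c1@2 c4@2 c2@4 c3@6, authorship 14.2.3..
After op 5 (insert('p')): buffer="ggppcgplgpxv" (len 12), cursors c1@4 c4@4 c2@7 c3@10, authorship 1414.22.33..
After op 6 (move_left): buffer="ggppcgplgpxv" (len 12), cursors c1@3 c4@3 c2@6 c3@9, authorship 1414.22.33..
After op 7 (delete): buffer="gpcplpxv" (len 8), cursors c1@1 c4@1 c2@3 c3@5, authorship 14.2.3..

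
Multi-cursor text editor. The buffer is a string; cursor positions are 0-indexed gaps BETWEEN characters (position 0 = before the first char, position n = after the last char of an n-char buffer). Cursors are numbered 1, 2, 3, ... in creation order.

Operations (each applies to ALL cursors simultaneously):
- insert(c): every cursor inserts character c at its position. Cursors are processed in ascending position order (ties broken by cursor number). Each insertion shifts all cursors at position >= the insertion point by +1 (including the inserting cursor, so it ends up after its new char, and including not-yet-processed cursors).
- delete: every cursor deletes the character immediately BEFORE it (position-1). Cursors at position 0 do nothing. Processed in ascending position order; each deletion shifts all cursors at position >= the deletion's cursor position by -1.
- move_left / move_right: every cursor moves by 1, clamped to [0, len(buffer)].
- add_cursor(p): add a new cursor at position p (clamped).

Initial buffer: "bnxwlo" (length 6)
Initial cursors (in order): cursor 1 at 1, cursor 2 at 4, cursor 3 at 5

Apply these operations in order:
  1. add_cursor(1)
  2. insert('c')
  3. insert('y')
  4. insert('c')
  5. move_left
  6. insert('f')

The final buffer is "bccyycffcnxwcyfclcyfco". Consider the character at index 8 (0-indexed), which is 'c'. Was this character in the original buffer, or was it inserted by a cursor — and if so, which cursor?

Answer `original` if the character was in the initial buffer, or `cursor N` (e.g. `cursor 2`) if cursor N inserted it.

Answer: cursor 4

Derivation:
After op 1 (add_cursor(1)): buffer="bnxwlo" (len 6), cursors c1@1 c4@1 c2@4 c3@5, authorship ......
After op 2 (insert('c')): buffer="bccnxwclco" (len 10), cursors c1@3 c4@3 c2@7 c3@9, authorship .14...2.3.
After op 3 (insert('y')): buffer="bccyynxwcylcyo" (len 14), cursors c1@5 c4@5 c2@10 c3@13, authorship .1414...22.33.
After op 4 (insert('c')): buffer="bccyyccnxwcyclcyco" (len 18), cursors c1@7 c4@7 c2@13 c3@17, authorship .141414...222.333.
After op 5 (move_left): buffer="bccyyccnxwcyclcyco" (len 18), cursors c1@6 c4@6 c2@12 c3@16, authorship .141414...222.333.
After op 6 (insert('f')): buffer="bccyycffcnxwcyfclcyfco" (len 22), cursors c1@8 c4@8 c2@15 c3@20, authorship .14141144...2222.3333.
Authorship (.=original, N=cursor N): . 1 4 1 4 1 1 4 4 . . . 2 2 2 2 . 3 3 3 3 .
Index 8: author = 4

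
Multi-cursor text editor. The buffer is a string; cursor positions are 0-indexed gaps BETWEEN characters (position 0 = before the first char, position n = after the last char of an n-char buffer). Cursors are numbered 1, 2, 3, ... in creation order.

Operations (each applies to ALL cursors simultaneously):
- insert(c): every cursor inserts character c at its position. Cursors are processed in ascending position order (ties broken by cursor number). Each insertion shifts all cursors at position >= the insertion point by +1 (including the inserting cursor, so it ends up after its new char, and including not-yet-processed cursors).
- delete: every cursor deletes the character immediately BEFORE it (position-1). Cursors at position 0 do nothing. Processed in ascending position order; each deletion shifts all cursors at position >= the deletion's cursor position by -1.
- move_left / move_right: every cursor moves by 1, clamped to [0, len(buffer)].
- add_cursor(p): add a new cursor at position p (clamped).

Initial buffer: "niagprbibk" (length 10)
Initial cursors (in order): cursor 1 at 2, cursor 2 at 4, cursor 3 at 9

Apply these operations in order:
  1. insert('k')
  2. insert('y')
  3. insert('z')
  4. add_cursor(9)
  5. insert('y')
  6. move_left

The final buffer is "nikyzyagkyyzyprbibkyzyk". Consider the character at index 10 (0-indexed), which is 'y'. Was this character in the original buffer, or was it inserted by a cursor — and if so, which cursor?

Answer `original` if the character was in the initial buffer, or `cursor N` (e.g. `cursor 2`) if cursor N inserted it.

Answer: cursor 4

Derivation:
After op 1 (insert('k')): buffer="nikagkprbibkk" (len 13), cursors c1@3 c2@6 c3@12, authorship ..1..2.....3.
After op 2 (insert('y')): buffer="nikyagkyprbibkyk" (len 16), cursors c1@4 c2@8 c3@15, authorship ..11..22.....33.
After op 3 (insert('z')): buffer="nikyzagkyzprbibkyzk" (len 19), cursors c1@5 c2@10 c3@18, authorship ..111..222.....333.
After op 4 (add_cursor(9)): buffer="nikyzagkyzprbibkyzk" (len 19), cursors c1@5 c4@9 c2@10 c3@18, authorship ..111..222.....333.
After op 5 (insert('y')): buffer="nikyzyagkyyzyprbibkyzyk" (len 23), cursors c1@6 c4@11 c2@13 c3@22, authorship ..1111..22422.....3333.
After op 6 (move_left): buffer="nikyzyagkyyzyprbibkyzyk" (len 23), cursors c1@5 c4@10 c2@12 c3@21, authorship ..1111..22422.....3333.
Authorship (.=original, N=cursor N): . . 1 1 1 1 . . 2 2 4 2 2 . . . . . 3 3 3 3 .
Index 10: author = 4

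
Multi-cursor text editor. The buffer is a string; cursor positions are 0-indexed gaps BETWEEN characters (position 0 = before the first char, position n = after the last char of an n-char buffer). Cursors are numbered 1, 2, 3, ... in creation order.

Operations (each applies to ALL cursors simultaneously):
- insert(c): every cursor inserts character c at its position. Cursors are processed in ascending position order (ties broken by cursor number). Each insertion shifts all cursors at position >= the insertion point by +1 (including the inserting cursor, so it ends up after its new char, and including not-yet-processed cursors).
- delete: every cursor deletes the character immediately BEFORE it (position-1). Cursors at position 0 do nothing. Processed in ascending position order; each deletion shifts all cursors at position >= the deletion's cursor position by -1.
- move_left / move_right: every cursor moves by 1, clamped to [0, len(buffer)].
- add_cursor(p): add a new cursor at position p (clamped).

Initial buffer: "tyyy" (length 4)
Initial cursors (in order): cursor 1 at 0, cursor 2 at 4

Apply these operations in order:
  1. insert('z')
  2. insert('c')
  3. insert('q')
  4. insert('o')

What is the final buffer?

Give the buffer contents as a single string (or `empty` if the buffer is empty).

Answer: zcqotyyyzcqo

Derivation:
After op 1 (insert('z')): buffer="ztyyyz" (len 6), cursors c1@1 c2@6, authorship 1....2
After op 2 (insert('c')): buffer="zctyyyzc" (len 8), cursors c1@2 c2@8, authorship 11....22
After op 3 (insert('q')): buffer="zcqtyyyzcq" (len 10), cursors c1@3 c2@10, authorship 111....222
After op 4 (insert('o')): buffer="zcqotyyyzcqo" (len 12), cursors c1@4 c2@12, authorship 1111....2222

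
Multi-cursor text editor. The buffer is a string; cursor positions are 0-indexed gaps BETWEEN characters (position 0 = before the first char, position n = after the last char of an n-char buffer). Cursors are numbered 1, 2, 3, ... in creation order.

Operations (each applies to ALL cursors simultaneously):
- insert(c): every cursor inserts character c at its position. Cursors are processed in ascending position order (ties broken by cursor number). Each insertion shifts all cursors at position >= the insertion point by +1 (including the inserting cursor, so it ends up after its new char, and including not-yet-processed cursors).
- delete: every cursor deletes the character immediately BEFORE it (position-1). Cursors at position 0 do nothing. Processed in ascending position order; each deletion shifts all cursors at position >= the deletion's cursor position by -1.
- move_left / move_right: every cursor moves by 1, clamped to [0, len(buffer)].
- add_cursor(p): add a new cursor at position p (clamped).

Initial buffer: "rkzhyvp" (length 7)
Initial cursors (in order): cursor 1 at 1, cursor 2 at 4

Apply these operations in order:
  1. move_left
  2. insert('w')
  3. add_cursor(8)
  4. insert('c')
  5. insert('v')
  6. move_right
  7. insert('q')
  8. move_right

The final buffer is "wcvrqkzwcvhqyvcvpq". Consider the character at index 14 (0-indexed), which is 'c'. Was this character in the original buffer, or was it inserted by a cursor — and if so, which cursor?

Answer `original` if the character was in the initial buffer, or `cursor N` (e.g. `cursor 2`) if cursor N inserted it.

Answer: cursor 3

Derivation:
After op 1 (move_left): buffer="rkzhyvp" (len 7), cursors c1@0 c2@3, authorship .......
After op 2 (insert('w')): buffer="wrkzwhyvp" (len 9), cursors c1@1 c2@5, authorship 1...2....
After op 3 (add_cursor(8)): buffer="wrkzwhyvp" (len 9), cursors c1@1 c2@5 c3@8, authorship 1...2....
After op 4 (insert('c')): buffer="wcrkzwchyvcp" (len 12), cursors c1@2 c2@7 c3@11, authorship 11...22...3.
After op 5 (insert('v')): buffer="wcvrkzwcvhyvcvp" (len 15), cursors c1@3 c2@9 c3@14, authorship 111...222...33.
After op 6 (move_right): buffer="wcvrkzwcvhyvcvp" (len 15), cursors c1@4 c2@10 c3@15, authorship 111...222...33.
After op 7 (insert('q')): buffer="wcvrqkzwcvhqyvcvpq" (len 18), cursors c1@5 c2@12 c3@18, authorship 111.1..222.2..33.3
After op 8 (move_right): buffer="wcvrqkzwcvhqyvcvpq" (len 18), cursors c1@6 c2@13 c3@18, authorship 111.1..222.2..33.3
Authorship (.=original, N=cursor N): 1 1 1 . 1 . . 2 2 2 . 2 . . 3 3 . 3
Index 14: author = 3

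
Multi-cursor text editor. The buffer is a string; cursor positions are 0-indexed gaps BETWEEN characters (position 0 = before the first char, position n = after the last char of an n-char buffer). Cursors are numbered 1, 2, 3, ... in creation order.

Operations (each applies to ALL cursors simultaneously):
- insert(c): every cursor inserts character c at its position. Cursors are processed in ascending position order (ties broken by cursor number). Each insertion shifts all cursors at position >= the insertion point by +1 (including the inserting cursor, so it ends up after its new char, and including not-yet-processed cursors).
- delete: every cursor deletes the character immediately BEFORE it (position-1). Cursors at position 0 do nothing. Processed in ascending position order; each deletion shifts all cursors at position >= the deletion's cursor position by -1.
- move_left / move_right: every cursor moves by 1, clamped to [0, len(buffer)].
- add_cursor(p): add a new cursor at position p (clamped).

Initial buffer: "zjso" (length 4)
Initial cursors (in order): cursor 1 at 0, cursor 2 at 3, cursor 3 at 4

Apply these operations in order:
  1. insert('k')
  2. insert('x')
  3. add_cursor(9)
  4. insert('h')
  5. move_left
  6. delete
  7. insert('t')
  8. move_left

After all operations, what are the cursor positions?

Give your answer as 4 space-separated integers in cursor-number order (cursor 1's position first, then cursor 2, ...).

After op 1 (insert('k')): buffer="kzjskok" (len 7), cursors c1@1 c2@5 c3@7, authorship 1...2.3
After op 2 (insert('x')): buffer="kxzjskxokx" (len 10), cursors c1@2 c2@7 c3@10, authorship 11...22.33
After op 3 (add_cursor(9)): buffer="kxzjskxokx" (len 10), cursors c1@2 c2@7 c4@9 c3@10, authorship 11...22.33
After op 4 (insert('h')): buffer="kxhzjskxhokhxh" (len 14), cursors c1@3 c2@9 c4@12 c3@14, authorship 111...222.3433
After op 5 (move_left): buffer="kxhzjskxhokhxh" (len 14), cursors c1@2 c2@8 c4@11 c3@13, authorship 111...222.3433
After op 6 (delete): buffer="khzjskhohh" (len 10), cursors c1@1 c2@6 c4@8 c3@9, authorship 11...22.43
After op 7 (insert('t')): buffer="kthzjskthothth" (len 14), cursors c1@2 c2@8 c4@11 c3@13, authorship 111...222.4433
After op 8 (move_left): buffer="kthzjskthothth" (len 14), cursors c1@1 c2@7 c4@10 c3@12, authorship 111...222.4433

Answer: 1 7 12 10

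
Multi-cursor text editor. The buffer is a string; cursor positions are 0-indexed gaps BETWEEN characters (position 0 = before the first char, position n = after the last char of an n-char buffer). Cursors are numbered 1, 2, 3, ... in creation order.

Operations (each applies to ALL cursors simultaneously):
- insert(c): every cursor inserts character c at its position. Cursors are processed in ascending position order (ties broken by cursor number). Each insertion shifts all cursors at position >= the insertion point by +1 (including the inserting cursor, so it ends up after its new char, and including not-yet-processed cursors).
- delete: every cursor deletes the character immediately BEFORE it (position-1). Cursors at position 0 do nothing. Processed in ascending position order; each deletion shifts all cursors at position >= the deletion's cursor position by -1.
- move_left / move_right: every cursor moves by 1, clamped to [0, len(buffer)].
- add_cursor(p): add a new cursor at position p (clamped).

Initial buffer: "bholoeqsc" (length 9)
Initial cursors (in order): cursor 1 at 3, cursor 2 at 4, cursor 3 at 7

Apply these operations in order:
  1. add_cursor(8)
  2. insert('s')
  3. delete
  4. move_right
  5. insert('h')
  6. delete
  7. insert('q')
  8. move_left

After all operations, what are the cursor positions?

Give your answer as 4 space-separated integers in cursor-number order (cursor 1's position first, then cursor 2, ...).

After op 1 (add_cursor(8)): buffer="bholoeqsc" (len 9), cursors c1@3 c2@4 c3@7 c4@8, authorship .........
After op 2 (insert('s')): buffer="bhoslsoeqsssc" (len 13), cursors c1@4 c2@6 c3@10 c4@12, authorship ...1.2...3.4.
After op 3 (delete): buffer="bholoeqsc" (len 9), cursors c1@3 c2@4 c3@7 c4@8, authorship .........
After op 4 (move_right): buffer="bholoeqsc" (len 9), cursors c1@4 c2@5 c3@8 c4@9, authorship .........
After op 5 (insert('h')): buffer="bholhoheqshch" (len 13), cursors c1@5 c2@7 c3@11 c4@13, authorship ....1.2...3.4
After op 6 (delete): buffer="bholoeqsc" (len 9), cursors c1@4 c2@5 c3@8 c4@9, authorship .........
After op 7 (insert('q')): buffer="bholqoqeqsqcq" (len 13), cursors c1@5 c2@7 c3@11 c4@13, authorship ....1.2...3.4
After op 8 (move_left): buffer="bholqoqeqsqcq" (len 13), cursors c1@4 c2@6 c3@10 c4@12, authorship ....1.2...3.4

Answer: 4 6 10 12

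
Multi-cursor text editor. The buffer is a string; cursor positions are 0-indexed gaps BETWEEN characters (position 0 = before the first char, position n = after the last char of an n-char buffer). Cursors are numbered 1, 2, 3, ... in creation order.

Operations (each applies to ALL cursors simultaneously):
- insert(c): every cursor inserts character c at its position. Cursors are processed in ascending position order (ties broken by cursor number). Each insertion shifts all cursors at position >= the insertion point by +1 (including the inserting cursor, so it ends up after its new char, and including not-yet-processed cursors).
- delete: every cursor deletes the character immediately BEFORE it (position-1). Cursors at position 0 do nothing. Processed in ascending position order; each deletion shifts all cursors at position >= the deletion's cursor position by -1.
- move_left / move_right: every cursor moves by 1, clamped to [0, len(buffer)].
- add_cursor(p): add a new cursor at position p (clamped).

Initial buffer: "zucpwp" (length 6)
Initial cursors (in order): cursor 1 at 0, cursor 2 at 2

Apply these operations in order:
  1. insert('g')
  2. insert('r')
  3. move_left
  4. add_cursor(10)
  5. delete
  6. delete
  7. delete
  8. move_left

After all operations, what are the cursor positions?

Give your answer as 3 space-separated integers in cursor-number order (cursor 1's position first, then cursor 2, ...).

After op 1 (insert('g')): buffer="gzugcpwp" (len 8), cursors c1@1 c2@4, authorship 1..2....
After op 2 (insert('r')): buffer="grzugrcpwp" (len 10), cursors c1@2 c2@6, authorship 11..22....
After op 3 (move_left): buffer="grzugrcpwp" (len 10), cursors c1@1 c2@5, authorship 11..22....
After op 4 (add_cursor(10)): buffer="grzugrcpwp" (len 10), cursors c1@1 c2@5 c3@10, authorship 11..22....
After op 5 (delete): buffer="rzurcpw" (len 7), cursors c1@0 c2@3 c3@7, authorship 1..2...
After op 6 (delete): buffer="rzrcp" (len 5), cursors c1@0 c2@2 c3@5, authorship 1.2..
After op 7 (delete): buffer="rrc" (len 3), cursors c1@0 c2@1 c3@3, authorship 12.
After op 8 (move_left): buffer="rrc" (len 3), cursors c1@0 c2@0 c3@2, authorship 12.

Answer: 0 0 2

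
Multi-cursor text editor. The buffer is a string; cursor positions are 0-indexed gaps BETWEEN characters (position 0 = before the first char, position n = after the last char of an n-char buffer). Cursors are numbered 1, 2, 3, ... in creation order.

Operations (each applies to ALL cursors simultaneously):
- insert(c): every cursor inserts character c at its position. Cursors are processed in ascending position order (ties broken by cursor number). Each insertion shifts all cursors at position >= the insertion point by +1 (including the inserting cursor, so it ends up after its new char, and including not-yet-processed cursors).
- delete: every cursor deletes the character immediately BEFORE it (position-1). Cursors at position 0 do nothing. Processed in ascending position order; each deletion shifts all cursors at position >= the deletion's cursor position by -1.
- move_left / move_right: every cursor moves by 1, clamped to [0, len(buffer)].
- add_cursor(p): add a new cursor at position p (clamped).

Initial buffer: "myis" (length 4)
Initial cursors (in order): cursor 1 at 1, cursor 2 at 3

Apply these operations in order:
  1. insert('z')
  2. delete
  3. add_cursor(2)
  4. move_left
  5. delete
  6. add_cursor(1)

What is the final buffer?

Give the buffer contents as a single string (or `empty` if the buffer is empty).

Answer: is

Derivation:
After op 1 (insert('z')): buffer="mzyizs" (len 6), cursors c1@2 c2@5, authorship .1..2.
After op 2 (delete): buffer="myis" (len 4), cursors c1@1 c2@3, authorship ....
After op 3 (add_cursor(2)): buffer="myis" (len 4), cursors c1@1 c3@2 c2@3, authorship ....
After op 4 (move_left): buffer="myis" (len 4), cursors c1@0 c3@1 c2@2, authorship ....
After op 5 (delete): buffer="is" (len 2), cursors c1@0 c2@0 c3@0, authorship ..
After op 6 (add_cursor(1)): buffer="is" (len 2), cursors c1@0 c2@0 c3@0 c4@1, authorship ..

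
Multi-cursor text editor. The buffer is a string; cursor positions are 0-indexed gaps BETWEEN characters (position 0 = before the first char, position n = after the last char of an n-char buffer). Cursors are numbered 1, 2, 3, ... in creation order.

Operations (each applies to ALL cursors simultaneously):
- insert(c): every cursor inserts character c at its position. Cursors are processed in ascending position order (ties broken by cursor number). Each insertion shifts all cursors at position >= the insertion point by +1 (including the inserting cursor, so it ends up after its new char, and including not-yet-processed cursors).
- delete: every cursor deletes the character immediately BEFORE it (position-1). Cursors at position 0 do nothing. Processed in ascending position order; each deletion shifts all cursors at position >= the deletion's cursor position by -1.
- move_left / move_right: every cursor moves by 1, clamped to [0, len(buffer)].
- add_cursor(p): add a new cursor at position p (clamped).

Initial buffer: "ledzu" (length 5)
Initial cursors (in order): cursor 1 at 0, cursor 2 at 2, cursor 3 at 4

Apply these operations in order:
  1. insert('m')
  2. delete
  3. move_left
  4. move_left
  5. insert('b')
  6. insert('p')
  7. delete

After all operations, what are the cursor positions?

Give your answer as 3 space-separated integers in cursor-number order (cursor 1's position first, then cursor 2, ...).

Answer: 2 2 5

Derivation:
After op 1 (insert('m')): buffer="mlemdzmu" (len 8), cursors c1@1 c2@4 c3@7, authorship 1..2..3.
After op 2 (delete): buffer="ledzu" (len 5), cursors c1@0 c2@2 c3@4, authorship .....
After op 3 (move_left): buffer="ledzu" (len 5), cursors c1@0 c2@1 c3@3, authorship .....
After op 4 (move_left): buffer="ledzu" (len 5), cursors c1@0 c2@0 c3@2, authorship .....
After op 5 (insert('b')): buffer="bblebdzu" (len 8), cursors c1@2 c2@2 c3@5, authorship 12..3...
After op 6 (insert('p')): buffer="bbpplebpdzu" (len 11), cursors c1@4 c2@4 c3@8, authorship 1212..33...
After op 7 (delete): buffer="bblebdzu" (len 8), cursors c1@2 c2@2 c3@5, authorship 12..3...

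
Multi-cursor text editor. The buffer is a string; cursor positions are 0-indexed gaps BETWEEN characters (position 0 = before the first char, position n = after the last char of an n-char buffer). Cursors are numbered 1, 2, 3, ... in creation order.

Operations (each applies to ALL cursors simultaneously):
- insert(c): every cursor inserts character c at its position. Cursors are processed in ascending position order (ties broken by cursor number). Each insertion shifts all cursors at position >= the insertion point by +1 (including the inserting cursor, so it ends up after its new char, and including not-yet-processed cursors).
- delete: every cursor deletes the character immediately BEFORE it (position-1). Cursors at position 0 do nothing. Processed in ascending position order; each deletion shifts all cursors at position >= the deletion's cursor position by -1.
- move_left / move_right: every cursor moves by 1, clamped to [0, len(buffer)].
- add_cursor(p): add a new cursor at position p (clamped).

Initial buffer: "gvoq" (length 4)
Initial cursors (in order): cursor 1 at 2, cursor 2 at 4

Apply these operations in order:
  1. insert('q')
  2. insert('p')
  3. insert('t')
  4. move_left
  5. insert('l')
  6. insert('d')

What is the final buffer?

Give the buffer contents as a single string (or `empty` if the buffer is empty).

After op 1 (insert('q')): buffer="gvqoqq" (len 6), cursors c1@3 c2@6, authorship ..1..2
After op 2 (insert('p')): buffer="gvqpoqqp" (len 8), cursors c1@4 c2@8, authorship ..11..22
After op 3 (insert('t')): buffer="gvqptoqqpt" (len 10), cursors c1@5 c2@10, authorship ..111..222
After op 4 (move_left): buffer="gvqptoqqpt" (len 10), cursors c1@4 c2@9, authorship ..111..222
After op 5 (insert('l')): buffer="gvqpltoqqplt" (len 12), cursors c1@5 c2@11, authorship ..1111..2222
After op 6 (insert('d')): buffer="gvqpldtoqqpldt" (len 14), cursors c1@6 c2@13, authorship ..11111..22222

Answer: gvqpldtoqqpldt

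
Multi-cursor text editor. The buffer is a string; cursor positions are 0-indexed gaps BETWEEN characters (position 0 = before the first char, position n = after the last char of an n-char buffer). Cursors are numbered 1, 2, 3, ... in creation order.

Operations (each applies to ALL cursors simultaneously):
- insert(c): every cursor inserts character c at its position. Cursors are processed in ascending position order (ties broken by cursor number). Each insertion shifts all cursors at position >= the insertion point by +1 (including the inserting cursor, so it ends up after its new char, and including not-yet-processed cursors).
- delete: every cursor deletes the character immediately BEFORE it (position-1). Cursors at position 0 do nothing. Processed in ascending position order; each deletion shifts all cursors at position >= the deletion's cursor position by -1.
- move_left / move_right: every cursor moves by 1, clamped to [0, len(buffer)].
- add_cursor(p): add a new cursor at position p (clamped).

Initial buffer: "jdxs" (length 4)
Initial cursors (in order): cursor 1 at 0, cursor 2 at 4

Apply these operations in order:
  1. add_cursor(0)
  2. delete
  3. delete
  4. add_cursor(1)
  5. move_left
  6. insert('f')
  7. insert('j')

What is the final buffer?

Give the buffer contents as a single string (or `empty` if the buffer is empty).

After op 1 (add_cursor(0)): buffer="jdxs" (len 4), cursors c1@0 c3@0 c2@4, authorship ....
After op 2 (delete): buffer="jdx" (len 3), cursors c1@0 c3@0 c2@3, authorship ...
After op 3 (delete): buffer="jd" (len 2), cursors c1@0 c3@0 c2@2, authorship ..
After op 4 (add_cursor(1)): buffer="jd" (len 2), cursors c1@0 c3@0 c4@1 c2@2, authorship ..
After op 5 (move_left): buffer="jd" (len 2), cursors c1@0 c3@0 c4@0 c2@1, authorship ..
After op 6 (insert('f')): buffer="fffjfd" (len 6), cursors c1@3 c3@3 c4@3 c2@5, authorship 134.2.
After op 7 (insert('j')): buffer="fffjjjjfjd" (len 10), cursors c1@6 c3@6 c4@6 c2@9, authorship 134134.22.

Answer: fffjjjjfjd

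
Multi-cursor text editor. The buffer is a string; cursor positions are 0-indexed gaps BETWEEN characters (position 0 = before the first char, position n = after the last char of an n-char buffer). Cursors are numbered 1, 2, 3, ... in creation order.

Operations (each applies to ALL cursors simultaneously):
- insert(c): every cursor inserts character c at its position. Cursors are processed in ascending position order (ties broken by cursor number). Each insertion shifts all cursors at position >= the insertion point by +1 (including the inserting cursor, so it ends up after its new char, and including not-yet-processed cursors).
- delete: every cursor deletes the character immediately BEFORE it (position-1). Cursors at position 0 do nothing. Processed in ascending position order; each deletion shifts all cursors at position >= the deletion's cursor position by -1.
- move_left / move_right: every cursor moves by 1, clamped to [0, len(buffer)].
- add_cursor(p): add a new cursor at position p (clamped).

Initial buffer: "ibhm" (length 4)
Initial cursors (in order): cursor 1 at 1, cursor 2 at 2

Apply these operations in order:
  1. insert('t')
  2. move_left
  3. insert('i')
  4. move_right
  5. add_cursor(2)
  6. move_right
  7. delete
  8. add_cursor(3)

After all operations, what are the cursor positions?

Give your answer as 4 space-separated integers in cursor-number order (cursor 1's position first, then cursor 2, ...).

After op 1 (insert('t')): buffer="itbthm" (len 6), cursors c1@2 c2@4, authorship .1.2..
After op 2 (move_left): buffer="itbthm" (len 6), cursors c1@1 c2@3, authorship .1.2..
After op 3 (insert('i')): buffer="iitbithm" (len 8), cursors c1@2 c2@5, authorship .11.22..
After op 4 (move_right): buffer="iitbithm" (len 8), cursors c1@3 c2@6, authorship .11.22..
After op 5 (add_cursor(2)): buffer="iitbithm" (len 8), cursors c3@2 c1@3 c2@6, authorship .11.22..
After op 6 (move_right): buffer="iitbithm" (len 8), cursors c3@3 c1@4 c2@7, authorship .11.22..
After op 7 (delete): buffer="iiitm" (len 5), cursors c1@2 c3@2 c2@4, authorship .122.
After op 8 (add_cursor(3)): buffer="iiitm" (len 5), cursors c1@2 c3@2 c4@3 c2@4, authorship .122.

Answer: 2 4 2 3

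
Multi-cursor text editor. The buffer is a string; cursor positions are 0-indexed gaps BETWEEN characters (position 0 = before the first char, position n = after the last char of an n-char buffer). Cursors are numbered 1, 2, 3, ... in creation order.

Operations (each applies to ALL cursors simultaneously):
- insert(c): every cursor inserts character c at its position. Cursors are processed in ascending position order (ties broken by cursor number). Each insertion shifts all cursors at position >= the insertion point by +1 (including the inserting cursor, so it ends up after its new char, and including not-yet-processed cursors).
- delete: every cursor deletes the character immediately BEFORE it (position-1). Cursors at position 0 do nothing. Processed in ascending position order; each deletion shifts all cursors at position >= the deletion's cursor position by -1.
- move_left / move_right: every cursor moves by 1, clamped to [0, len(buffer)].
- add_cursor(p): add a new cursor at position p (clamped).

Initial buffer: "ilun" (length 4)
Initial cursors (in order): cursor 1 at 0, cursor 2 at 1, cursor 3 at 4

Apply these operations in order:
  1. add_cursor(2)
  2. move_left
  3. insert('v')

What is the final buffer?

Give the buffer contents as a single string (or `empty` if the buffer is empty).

After op 1 (add_cursor(2)): buffer="ilun" (len 4), cursors c1@0 c2@1 c4@2 c3@4, authorship ....
After op 2 (move_left): buffer="ilun" (len 4), cursors c1@0 c2@0 c4@1 c3@3, authorship ....
After op 3 (insert('v')): buffer="vvivluvn" (len 8), cursors c1@2 c2@2 c4@4 c3@7, authorship 12.4..3.

Answer: vvivluvn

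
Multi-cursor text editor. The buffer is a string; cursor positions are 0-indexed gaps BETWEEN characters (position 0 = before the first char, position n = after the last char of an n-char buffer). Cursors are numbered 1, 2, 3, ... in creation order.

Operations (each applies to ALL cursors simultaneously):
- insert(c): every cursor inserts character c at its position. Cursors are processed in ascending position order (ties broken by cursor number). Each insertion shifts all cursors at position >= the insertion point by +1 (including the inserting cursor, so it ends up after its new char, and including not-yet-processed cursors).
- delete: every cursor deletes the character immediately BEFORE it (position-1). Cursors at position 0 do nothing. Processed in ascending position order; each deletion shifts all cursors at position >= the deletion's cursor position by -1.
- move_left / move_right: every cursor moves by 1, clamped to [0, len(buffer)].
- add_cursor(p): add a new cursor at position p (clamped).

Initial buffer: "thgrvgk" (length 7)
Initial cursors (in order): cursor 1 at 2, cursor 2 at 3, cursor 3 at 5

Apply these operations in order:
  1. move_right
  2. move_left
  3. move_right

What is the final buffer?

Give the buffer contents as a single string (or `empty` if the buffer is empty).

Answer: thgrvgk

Derivation:
After op 1 (move_right): buffer="thgrvgk" (len 7), cursors c1@3 c2@4 c3@6, authorship .......
After op 2 (move_left): buffer="thgrvgk" (len 7), cursors c1@2 c2@3 c3@5, authorship .......
After op 3 (move_right): buffer="thgrvgk" (len 7), cursors c1@3 c2@4 c3@6, authorship .......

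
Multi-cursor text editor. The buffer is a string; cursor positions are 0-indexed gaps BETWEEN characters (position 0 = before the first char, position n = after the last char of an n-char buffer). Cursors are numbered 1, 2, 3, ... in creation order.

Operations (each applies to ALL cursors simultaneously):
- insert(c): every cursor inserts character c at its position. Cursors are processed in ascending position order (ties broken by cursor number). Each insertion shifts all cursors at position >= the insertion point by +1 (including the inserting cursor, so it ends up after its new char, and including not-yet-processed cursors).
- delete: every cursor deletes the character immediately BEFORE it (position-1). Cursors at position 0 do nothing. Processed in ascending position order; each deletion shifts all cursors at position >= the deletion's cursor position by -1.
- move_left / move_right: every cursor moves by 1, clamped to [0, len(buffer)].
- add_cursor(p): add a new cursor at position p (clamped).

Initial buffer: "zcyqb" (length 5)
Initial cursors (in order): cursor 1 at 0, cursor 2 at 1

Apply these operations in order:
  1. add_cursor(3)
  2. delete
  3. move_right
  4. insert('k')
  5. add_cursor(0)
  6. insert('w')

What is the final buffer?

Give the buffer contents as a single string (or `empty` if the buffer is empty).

After op 1 (add_cursor(3)): buffer="zcyqb" (len 5), cursors c1@0 c2@1 c3@3, authorship .....
After op 2 (delete): buffer="cqb" (len 3), cursors c1@0 c2@0 c3@1, authorship ...
After op 3 (move_right): buffer="cqb" (len 3), cursors c1@1 c2@1 c3@2, authorship ...
After op 4 (insert('k')): buffer="ckkqkb" (len 6), cursors c1@3 c2@3 c3@5, authorship .12.3.
After op 5 (add_cursor(0)): buffer="ckkqkb" (len 6), cursors c4@0 c1@3 c2@3 c3@5, authorship .12.3.
After op 6 (insert('w')): buffer="wckkwwqkwb" (len 10), cursors c4@1 c1@6 c2@6 c3@9, authorship 4.1212.33.

Answer: wckkwwqkwb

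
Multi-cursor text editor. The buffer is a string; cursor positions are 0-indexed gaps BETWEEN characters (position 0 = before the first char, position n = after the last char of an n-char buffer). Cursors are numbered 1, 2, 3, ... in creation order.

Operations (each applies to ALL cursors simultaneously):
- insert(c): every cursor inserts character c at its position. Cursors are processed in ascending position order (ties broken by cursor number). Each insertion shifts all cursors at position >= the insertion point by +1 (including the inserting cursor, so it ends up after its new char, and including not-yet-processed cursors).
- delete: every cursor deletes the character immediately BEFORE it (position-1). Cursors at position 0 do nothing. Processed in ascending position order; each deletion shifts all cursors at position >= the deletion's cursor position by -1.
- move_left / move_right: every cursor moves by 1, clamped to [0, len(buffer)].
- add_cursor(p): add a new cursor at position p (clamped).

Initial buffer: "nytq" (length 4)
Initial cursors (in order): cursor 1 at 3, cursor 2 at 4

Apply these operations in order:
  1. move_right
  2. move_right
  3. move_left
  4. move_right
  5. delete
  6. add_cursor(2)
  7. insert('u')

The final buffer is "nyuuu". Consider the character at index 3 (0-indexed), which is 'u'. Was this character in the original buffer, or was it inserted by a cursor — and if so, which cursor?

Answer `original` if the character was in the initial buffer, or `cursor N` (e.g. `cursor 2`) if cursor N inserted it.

After op 1 (move_right): buffer="nytq" (len 4), cursors c1@4 c2@4, authorship ....
After op 2 (move_right): buffer="nytq" (len 4), cursors c1@4 c2@4, authorship ....
After op 3 (move_left): buffer="nytq" (len 4), cursors c1@3 c2@3, authorship ....
After op 4 (move_right): buffer="nytq" (len 4), cursors c1@4 c2@4, authorship ....
After op 5 (delete): buffer="ny" (len 2), cursors c1@2 c2@2, authorship ..
After op 6 (add_cursor(2)): buffer="ny" (len 2), cursors c1@2 c2@2 c3@2, authorship ..
After op 7 (insert('u')): buffer="nyuuu" (len 5), cursors c1@5 c2@5 c3@5, authorship ..123
Authorship (.=original, N=cursor N): . . 1 2 3
Index 3: author = 2

Answer: cursor 2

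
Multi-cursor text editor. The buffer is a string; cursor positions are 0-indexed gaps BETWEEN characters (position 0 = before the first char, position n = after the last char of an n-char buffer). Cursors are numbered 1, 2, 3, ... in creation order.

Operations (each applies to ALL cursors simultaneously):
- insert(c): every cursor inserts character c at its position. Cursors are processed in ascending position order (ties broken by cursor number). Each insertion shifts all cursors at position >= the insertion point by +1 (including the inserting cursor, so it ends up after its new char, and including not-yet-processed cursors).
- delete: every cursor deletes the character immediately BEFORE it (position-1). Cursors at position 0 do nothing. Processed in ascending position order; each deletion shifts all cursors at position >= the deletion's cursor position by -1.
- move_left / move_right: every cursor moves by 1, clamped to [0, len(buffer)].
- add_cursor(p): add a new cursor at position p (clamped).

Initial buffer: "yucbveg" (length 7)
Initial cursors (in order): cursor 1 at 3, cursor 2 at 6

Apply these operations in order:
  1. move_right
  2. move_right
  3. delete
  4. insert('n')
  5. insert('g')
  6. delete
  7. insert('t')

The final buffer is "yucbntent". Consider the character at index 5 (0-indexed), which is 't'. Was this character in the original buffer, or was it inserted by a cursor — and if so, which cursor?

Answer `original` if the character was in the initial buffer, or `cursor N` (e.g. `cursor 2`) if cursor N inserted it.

Answer: cursor 1

Derivation:
After op 1 (move_right): buffer="yucbveg" (len 7), cursors c1@4 c2@7, authorship .......
After op 2 (move_right): buffer="yucbveg" (len 7), cursors c1@5 c2@7, authorship .......
After op 3 (delete): buffer="yucbe" (len 5), cursors c1@4 c2@5, authorship .....
After op 4 (insert('n')): buffer="yucbnen" (len 7), cursors c1@5 c2@7, authorship ....1.2
After op 5 (insert('g')): buffer="yucbngeng" (len 9), cursors c1@6 c2@9, authorship ....11.22
After op 6 (delete): buffer="yucbnen" (len 7), cursors c1@5 c2@7, authorship ....1.2
After op 7 (insert('t')): buffer="yucbntent" (len 9), cursors c1@6 c2@9, authorship ....11.22
Authorship (.=original, N=cursor N): . . . . 1 1 . 2 2
Index 5: author = 1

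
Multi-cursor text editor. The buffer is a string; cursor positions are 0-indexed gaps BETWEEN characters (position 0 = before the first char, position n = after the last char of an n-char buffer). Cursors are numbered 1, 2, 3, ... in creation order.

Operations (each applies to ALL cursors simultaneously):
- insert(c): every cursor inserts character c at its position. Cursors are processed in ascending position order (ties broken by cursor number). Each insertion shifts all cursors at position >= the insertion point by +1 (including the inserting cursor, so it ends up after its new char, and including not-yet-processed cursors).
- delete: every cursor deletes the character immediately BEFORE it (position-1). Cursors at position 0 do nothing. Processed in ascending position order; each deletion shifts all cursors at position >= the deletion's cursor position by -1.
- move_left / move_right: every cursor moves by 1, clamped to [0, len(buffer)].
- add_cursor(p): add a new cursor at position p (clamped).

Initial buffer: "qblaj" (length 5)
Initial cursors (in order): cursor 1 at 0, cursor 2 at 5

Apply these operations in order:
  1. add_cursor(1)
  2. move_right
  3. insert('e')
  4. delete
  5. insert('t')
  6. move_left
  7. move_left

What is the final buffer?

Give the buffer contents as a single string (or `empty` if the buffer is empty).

Answer: qtbtlajt

Derivation:
After op 1 (add_cursor(1)): buffer="qblaj" (len 5), cursors c1@0 c3@1 c2@5, authorship .....
After op 2 (move_right): buffer="qblaj" (len 5), cursors c1@1 c3@2 c2@5, authorship .....
After op 3 (insert('e')): buffer="qebelaje" (len 8), cursors c1@2 c3@4 c2@8, authorship .1.3...2
After op 4 (delete): buffer="qblaj" (len 5), cursors c1@1 c3@2 c2@5, authorship .....
After op 5 (insert('t')): buffer="qtbtlajt" (len 8), cursors c1@2 c3@4 c2@8, authorship .1.3...2
After op 6 (move_left): buffer="qtbtlajt" (len 8), cursors c1@1 c3@3 c2@7, authorship .1.3...2
After op 7 (move_left): buffer="qtbtlajt" (len 8), cursors c1@0 c3@2 c2@6, authorship .1.3...2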